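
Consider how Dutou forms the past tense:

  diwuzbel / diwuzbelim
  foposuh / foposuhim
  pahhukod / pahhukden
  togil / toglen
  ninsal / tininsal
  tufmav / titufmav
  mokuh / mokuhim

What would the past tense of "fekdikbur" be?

togil and ninsal both end in -l yet inflect differently (toglen, tininsal), so the final letter is not what conditions the rule; the last vowel is.
"fekdikbur" has last vowel 'u'. The stems whose last vowel is 'u' (foposuh → foposuhim, mokuh → mokuhim) add -im.
The other patterns: stems whose last vowel is 'i' or 'o' delete the last vowel and add -en; stems whose last vowel is 'a' add the prefix ti-.
So fekdikbur → fekdikburim.

fekdikburim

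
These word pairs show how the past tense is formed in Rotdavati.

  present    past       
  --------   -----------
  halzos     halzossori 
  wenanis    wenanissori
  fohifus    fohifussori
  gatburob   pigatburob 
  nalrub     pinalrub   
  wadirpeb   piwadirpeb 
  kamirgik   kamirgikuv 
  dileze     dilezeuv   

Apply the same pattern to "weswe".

"weswe" ends in -e. The one such stem in the data (dileze → dilezeuv) adds -uv, so the same rule applies.
The other patterns: stems ending in -s double the final consonant and add -ori; stems ending in -b add the prefix pi-.
So weswe → wesweuv.

wesweuv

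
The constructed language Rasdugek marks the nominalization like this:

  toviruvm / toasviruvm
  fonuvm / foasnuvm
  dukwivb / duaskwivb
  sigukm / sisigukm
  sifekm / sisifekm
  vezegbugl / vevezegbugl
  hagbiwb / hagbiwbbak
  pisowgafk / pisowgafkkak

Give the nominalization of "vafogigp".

"vafogigp" has second-to-last letter 'g'. The one such stem in the data (vezegbugl → vevezegbugl) repeats the first consonant+vowel as a prefix (as do sigukm, sifekm), so the same rule applies.
The other patterns: stems whose second-to-last letter is 'v' insert -as- after the first vowel; stems whose second-to-last letter is 'f' or 'w' double the final consonant and add -ak.
So vafogigp → vavafogigp.

vavafogigp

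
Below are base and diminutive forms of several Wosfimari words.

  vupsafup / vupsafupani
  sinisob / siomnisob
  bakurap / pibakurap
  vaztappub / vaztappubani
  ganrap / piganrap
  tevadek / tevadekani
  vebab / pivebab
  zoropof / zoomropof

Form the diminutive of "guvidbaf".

piguvidbaf

"guvidbaf" has last vowel 'a'. The stems whose last vowel is 'a' (bakurap → pibakurap, vebab → pivebab, ganrap → piganrap) add the prefix pi-.
So guvidbaf → piguvidbaf.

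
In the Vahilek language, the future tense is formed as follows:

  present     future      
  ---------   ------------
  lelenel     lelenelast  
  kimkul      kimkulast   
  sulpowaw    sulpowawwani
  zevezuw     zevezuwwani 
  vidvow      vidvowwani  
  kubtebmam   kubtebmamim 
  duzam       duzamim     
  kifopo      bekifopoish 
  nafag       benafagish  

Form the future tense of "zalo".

kimkul and zevezuw both have last vowel 'u' yet inflect differently (kimkulast, zevezuwwani), so the last vowel is not what conditions the rule; the final letter is.
"zalo" ends in -o. The one such stem in the data (kifopo → bekifopoish) adds be- … -ish around the stem, so the same rule applies.
The other patterns: stems ending in -l add -ast; stems ending in -w double the final consonant and add -ani; stems ending in -m add -im.
So zalo → bezaloish.

bezaloish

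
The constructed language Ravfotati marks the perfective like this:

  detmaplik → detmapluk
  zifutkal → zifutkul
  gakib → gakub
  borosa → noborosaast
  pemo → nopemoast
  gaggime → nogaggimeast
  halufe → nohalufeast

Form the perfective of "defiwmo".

nodefiwmoast

zifutkal and borosa both have last vowel 'a' yet inflect differently (zifutkul, noborosaast), so the last vowel is not what conditions the rule; whether the stem ends in a vowel or a consonant is.
"defiwmo" ends in a vowel. The stems ending in a vowel (borosa → noborosaast, pemo → nopemoast, gaggime → nogaggimeast) add no- … -ast around the stem.
So defiwmo → nodefiwmoast.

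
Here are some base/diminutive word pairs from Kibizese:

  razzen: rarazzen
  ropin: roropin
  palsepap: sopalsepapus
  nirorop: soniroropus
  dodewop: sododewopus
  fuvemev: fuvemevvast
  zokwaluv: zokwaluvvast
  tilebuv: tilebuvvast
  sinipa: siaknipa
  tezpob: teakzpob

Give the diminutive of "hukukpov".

hukukpovvast

razzen and fuvemev both have last vowel 'e' yet inflect differently (rarazzen, fuvemevvast), so the last vowel is not what conditions the rule; the final letter is.
"hukukpov" ends in -v. The stems ending in -v (fuvemev → fuvemevvast, zokwaluv → zokwaluvvast, tilebuv → tilebuvvast) double the final consonant and add -ast.
The other patterns: stems ending in -n repeat the first consonant+vowel as a prefix; stems ending in -p add so- … -us around the stem; stems ending in -a or -b insert -ak- after the first vowel.
So hukukpov → hukukpovvast.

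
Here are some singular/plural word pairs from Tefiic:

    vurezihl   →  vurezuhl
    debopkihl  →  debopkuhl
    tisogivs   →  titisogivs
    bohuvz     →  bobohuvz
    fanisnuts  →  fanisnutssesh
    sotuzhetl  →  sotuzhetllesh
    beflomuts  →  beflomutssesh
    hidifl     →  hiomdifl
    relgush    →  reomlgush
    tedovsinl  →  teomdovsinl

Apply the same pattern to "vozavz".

tisogivs and fanisnuts both end in -s yet inflect differently (titisogivs, fanisnutssesh), so the final letter is not what conditions the rule; the second-to-last letter is.
"vozavz" has second-to-last letter 'v'. The stems whose second-to-last letter is 'v' (tisogivs → titisogivs, bohuvz → bobohuvz) repeat the first consonant+vowel as a prefix.
The other patterns: stems whose second-to-last letter is 'h' change the last vowel to 'u'; stems whose second-to-last letter is 't' double the final consonant and add -esh; stems whose second-to-last letter is 'f', 'n' or 's' insert -om- after the first vowel.
So vozavz → vovozavz.

vovozavz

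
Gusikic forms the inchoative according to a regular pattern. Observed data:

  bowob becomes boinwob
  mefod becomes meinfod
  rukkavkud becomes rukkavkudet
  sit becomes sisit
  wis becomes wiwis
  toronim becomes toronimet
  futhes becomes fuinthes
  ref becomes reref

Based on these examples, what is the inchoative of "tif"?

wis and futhes both end in -s yet inflect differently (wiwis, fuinthes), so the final letter is not what conditions the rule; the number of vowels is.
"tif" has 1 vowel. The stems with 1 vowel (wis → wiwis, sit → sisit, ref → reref) repeat the first consonant+vowel as a prefix.
So tif → titif.

titif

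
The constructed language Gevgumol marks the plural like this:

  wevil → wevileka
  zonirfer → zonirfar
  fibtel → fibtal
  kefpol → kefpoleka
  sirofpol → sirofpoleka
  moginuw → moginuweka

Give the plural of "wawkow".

fibtel and wevil both end in -l yet inflect differently (fibtal, wevileka), so the final letter is not what conditions the rule; the last vowel is.
"wawkow" has last vowel 'o'. The stems whose last vowel is 'o' (kefpol → kefpoleka, sirofpol → sirofpoleka) add -eka.
So wawkow → wawkoweka.

wawkoweka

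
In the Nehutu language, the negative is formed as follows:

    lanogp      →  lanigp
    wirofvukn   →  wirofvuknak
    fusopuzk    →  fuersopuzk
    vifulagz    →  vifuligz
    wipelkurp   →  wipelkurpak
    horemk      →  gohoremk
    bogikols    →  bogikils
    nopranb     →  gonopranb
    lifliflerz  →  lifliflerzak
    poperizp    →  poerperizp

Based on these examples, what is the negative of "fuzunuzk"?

vifulagz and lifliflerz both end in -z yet inflect differently (vifuligz, lifliflerzak), so the final letter is not what conditions the rule; the second-to-last letter is.
"fuzunuzk" has second-to-last letter 'z'. The stems whose second-to-last letter is 'z' (poperizp → poerperizp, fusopuzk → fuersopuzk) insert -er- after the first vowel.
So fuzunuzk → fuerzunuzk.

fuerzunuzk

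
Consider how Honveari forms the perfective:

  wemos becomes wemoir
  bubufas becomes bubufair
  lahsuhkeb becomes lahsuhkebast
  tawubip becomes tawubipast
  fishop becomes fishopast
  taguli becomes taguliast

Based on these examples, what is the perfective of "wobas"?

wobair

"wobas" ends in -s. The stems ending in -s (bubufas → bubufair, wemos → wemoir) drop the final letter and add -ir.
The other pattern: stems ending in -b, -i or -p add -ast.
So wobas → wobair.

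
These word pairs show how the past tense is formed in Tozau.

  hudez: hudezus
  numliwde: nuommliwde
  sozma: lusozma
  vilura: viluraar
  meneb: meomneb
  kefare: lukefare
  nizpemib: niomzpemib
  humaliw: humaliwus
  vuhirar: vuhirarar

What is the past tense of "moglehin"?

moomglehin

"moglehin" begins with m-. The one such stem in the data (meneb → meomneb) inserts -om- after the first vowel (as do numliwde, nizpemib), so the same rule applies.
The other patterns: stems beginning with h- add -us; stems beginning with v- add -ar; stems beginning with k- or s- add the prefix lu-.
So moglehin → moomglehin.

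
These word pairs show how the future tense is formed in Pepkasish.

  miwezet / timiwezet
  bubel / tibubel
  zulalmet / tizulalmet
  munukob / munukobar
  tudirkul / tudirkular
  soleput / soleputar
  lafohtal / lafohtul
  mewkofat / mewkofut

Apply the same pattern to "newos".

bubel and tudirkul both end in -l yet inflect differently (tibubel, tudirkular), so the final letter is not what conditions the rule; the last vowel is.
"newos" has last vowel 'o'. The one such stem in the data (munukob → munukobar) adds -ar, so the same rule applies.
The other patterns: stems whose last vowel is 'e' add the prefix ti-; stems whose last vowel is 'a' change the last vowel to 'u'.
So newos → newosar.

newosar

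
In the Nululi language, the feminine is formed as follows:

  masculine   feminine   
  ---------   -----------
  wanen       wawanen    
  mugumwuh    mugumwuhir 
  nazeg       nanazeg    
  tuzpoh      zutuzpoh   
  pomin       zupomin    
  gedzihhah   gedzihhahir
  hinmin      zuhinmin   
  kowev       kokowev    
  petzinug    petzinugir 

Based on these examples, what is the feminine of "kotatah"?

nazeg and petzinug both end in -g yet inflect differently (nanazeg, petzinugir), so the final letter is not what conditions the rule; the last vowel is.
"kotatah" has last vowel 'a'. The one such stem in the data (gedzihhah → gedzihhahir) adds -ir, so the same rule applies.
So kotatah → kotatahir.

kotatahir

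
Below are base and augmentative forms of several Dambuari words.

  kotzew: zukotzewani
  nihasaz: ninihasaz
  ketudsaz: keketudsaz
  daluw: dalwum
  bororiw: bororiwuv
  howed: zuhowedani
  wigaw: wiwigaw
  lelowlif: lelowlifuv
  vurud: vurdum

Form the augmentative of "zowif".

zowifuv

vurud and howed both end in -d yet inflect differently (vurdum, zuhowedani), so the final letter is not what conditions the rule; the last vowel is.
"zowif" has last vowel 'i'. The stems whose last vowel is 'i' (bororiw → bororiwuv, lelowlif → lelowlifuv) add -uv.
So zowif → zowifuv.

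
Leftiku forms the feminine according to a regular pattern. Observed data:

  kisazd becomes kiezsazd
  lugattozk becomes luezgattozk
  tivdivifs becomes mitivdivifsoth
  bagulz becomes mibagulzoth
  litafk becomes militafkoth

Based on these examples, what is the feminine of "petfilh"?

mipetfilhoth

lugattozk and litafk both end in -k yet inflect differently (luezgattozk, militafkoth), so the final letter is not what conditions the rule; the second-to-last letter is.
"petfilh" has second-to-last letter 'l'. The one such stem in the data (bagulz → mibagulzoth) adds mi- … -oth around the stem, so the same rule applies.
The other pattern: stems whose second-to-last letter is 'z' insert -ez- after the first vowel.
So petfilh → mipetfilhoth.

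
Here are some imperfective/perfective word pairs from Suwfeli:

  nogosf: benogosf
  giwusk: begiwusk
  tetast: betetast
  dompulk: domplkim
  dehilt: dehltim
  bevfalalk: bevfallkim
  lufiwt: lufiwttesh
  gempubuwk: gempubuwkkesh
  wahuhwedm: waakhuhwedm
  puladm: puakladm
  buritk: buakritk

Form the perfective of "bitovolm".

giwusk and dompulk both end in -k yet inflect differently (begiwusk, domplkim), so the final letter is not what conditions the rule; the second-to-last letter is.
"bitovolm" has second-to-last letter 'l'. The stems whose second-to-last letter is 'l' (dompulk → domplkim, dehilt → dehltim, bevfalalk → bevfallkim) delete the last vowel and add -im.
So bitovolm → bitovlmim.

bitovlmim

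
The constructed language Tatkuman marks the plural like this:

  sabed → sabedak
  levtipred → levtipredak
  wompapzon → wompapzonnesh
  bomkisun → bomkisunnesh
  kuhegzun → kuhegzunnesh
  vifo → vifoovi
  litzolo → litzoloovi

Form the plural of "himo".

"himo" ends in -o. The stems ending in -o (vifo → vifoovi, litzolo → litzoloovi) add -ovi.
The other patterns: stems ending in -d add -ak; stems ending in -n double the final consonant and add -esh.
So himo → himoovi.

himoovi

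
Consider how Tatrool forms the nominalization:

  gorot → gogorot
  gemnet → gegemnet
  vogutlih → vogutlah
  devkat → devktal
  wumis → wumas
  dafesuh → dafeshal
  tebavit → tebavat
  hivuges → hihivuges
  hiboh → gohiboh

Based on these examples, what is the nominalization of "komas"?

devkat and gemnet both end in -t yet inflect differently (devktal, gegemnet), so the final letter is not what conditions the rule; the last vowel is.
"komas" has last vowel 'a'. The one such stem in the data (devkat → devktal) deletes the last vowel and adds -al (as does dafesuh), so the same rule applies.
So komas → komsal.

komsal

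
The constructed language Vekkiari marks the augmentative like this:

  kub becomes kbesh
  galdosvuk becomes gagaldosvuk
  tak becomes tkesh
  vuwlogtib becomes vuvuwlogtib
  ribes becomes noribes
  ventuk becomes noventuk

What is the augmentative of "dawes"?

nodawes

tak and ventuk both end in -k yet inflect differently (tkesh, noventuk), so the final letter is not what conditions the rule; the number of vowels is.
"dawes" has 2 vowels. The stems with 2 vowels (ribes → noribes, ventuk → noventuk) add the prefix no-.
So dawes → nodawes.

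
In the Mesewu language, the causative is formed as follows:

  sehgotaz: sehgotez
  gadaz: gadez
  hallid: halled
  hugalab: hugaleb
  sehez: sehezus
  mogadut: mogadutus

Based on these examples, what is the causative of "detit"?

sehgotaz and sehez both end in -z yet inflect differently (sehgotez, sehezus), so the final letter is not what conditions the rule; the last vowel is.
"detit" has last vowel 'i'. The one such stem in the data (hallid → halled) changes the last vowel to 'e' (as do sehgotaz, gadaz), so the same rule applies.
The other pattern: stems whose last vowel is 'e' or 'u' add -us.
So detit → detet.

detet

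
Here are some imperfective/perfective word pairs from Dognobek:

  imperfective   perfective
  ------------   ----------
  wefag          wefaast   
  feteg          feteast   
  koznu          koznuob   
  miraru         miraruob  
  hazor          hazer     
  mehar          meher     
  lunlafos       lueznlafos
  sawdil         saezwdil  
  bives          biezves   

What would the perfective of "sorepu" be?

wefag and mehar both have last vowel 'a' yet inflect differently (wefaast, meher), so the last vowel is not what conditions the rule; the final letter is.
"sorepu" ends in -u. The stems ending in -u (koznu → koznuob, miraru → miraruob) add -ob.
The other patterns: stems ending in -g drop the final letter and add -ast; stems ending in -r change the last vowel to 'e'; stems ending in -l or -s insert -ez- after the first vowel.
So sorepu → sorepuob.

sorepuob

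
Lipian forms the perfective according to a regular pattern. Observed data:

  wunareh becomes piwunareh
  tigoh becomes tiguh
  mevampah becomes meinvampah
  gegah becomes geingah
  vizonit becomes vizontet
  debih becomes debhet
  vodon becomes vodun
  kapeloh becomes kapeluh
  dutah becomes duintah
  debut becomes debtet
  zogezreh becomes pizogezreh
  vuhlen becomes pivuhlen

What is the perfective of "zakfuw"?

zakfwet

"zakfuw" has last vowel 'u'. The one such stem in the data (debut → debtet) deletes the last vowel and adds -et (as do debih, vizonit), so the same rule applies.
So zakfuw → zakfwet.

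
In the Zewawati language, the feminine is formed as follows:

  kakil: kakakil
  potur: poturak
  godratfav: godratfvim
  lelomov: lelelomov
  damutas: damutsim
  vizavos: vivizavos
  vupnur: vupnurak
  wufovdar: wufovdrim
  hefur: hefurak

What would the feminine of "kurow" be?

kukurow

"kurow" has last vowel 'o'. The stems whose last vowel is 'o' (vizavos → vivizavos, lelomov → lelelomov) repeat the first consonant+vowel as a prefix.
So kurow → kukurow.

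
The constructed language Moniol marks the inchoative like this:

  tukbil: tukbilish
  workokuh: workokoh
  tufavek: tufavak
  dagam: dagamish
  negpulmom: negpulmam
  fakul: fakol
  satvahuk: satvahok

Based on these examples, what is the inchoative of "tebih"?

dagam and negpulmom both end in -m yet inflect differently (dagamish, negpulmam), so the final letter is not what conditions the rule; the last vowel is.
"tebih" has last vowel 'i'. The one such stem in the data (tukbil → tukbilish) adds -ish, so the same rule applies.
So tebih → tebihish.

tebihish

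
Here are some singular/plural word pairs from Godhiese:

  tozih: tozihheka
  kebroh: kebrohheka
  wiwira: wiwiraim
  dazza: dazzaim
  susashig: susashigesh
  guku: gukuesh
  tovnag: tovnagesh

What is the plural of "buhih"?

buhihheka

"buhih" ends in -h. The stems ending in -h (tozih → tozihheka, kebroh → kebrohheka) double the final consonant and add -eka.
The other patterns: stems ending in -a add -im; stems ending in -g or -u add -esh.
So buhih → buhihheka.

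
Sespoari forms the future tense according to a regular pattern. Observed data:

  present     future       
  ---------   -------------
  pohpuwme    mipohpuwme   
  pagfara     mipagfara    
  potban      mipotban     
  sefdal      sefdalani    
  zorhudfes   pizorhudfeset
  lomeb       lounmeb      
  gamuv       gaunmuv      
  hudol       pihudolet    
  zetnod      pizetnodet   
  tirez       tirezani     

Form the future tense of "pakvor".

mipakvor

"pakvor" begins with p-. The stems beginning with p- (pagfara → mipagfara, potban → mipotban, pohpuwme → mipohpuwme) add the prefix mi-.
So pakvor → mipakvor.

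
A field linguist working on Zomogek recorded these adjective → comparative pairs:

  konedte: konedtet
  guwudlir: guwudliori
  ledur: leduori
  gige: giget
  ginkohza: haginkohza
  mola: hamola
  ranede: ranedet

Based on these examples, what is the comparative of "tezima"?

"tezima" ends in -a. The stems ending in -a (mola → hamola, ginkohza → haginkohza) add the prefix ha-.
So tezima → hatezima.

hatezima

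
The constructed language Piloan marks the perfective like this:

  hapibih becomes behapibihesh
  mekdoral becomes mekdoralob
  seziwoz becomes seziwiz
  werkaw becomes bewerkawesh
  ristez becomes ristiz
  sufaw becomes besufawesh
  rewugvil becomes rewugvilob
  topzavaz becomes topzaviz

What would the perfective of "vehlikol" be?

mekdoral and topzavaz both have last vowel 'a' yet inflect differently (mekdoralob, topzaviz), so the last vowel is not what conditions the rule; the final letter is.
"vehlikol" ends in -l. The stems ending in -l (mekdoral → mekdoralob, rewugvil → rewugvilob) add -ob.
So vehlikol → vehlikolob.

vehlikolob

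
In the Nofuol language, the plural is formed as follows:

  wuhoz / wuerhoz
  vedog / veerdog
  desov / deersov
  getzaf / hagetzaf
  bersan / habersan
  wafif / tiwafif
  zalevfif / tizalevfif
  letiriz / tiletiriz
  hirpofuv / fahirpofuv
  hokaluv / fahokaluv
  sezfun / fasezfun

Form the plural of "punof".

getzaf and wafif both end in -f yet inflect differently (hagetzaf, tiwafif), so the final letter is not what conditions the rule; the last vowel is.
"punof" has last vowel 'o'. The stems whose last vowel is 'o' (wuhoz → wuerhoz, vedog → veerdog, desov → deersov) insert -er- after the first vowel.
The other patterns: stems whose last vowel is 'a' add the prefix ha-; stems whose last vowel is 'i' add the prefix ti-; stems whose last vowel is 'u' add the prefix fa-.
So punof → puernof.

puernof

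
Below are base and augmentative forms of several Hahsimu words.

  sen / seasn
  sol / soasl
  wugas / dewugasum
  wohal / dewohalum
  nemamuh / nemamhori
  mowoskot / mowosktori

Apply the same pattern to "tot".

sol and wohal both end in -l yet inflect differently (soasl, dewohalum), so the final letter is not what conditions the rule; the number of vowels is.
"tot" has 1 vowel. The stems with 1 vowel (sen → seasn, sol → soasl) insert -as- after the first vowel.
So tot → toast.

toast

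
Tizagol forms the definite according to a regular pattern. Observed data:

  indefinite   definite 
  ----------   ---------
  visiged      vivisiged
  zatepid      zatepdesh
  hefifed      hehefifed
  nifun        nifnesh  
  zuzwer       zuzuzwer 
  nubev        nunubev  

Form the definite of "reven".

visiged and zatepid both end in -d yet inflect differently (vivisiged, zatepdesh), so the final letter is not what conditions the rule; the last vowel is.
"reven" has last vowel 'e'. The stems whose last vowel is 'e' (visiged → vivisiged, hefifed → hehefifed, nubev → nunubev) repeat the first consonant+vowel as a prefix.
The other pattern: stems whose last vowel is 'i' or 'u' delete the last vowel and add -esh.
So reven → rereven.

rereven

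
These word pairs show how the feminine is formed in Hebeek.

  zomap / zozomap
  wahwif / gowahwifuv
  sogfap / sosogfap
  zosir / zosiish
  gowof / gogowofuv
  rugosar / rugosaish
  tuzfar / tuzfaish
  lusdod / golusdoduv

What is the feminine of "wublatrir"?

wublatriish

"wublatrir" ends in -r. The stems ending in -r (rugosar → rugosaish, tuzfar → tuzfaish, zosir → zosiish) drop the final letter and add -ish.
So wublatrir → wublatriish.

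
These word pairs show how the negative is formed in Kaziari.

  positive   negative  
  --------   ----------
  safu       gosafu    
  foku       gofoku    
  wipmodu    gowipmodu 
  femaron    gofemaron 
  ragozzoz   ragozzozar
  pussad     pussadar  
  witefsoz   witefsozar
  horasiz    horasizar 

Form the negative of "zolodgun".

femaron and ragozzoz both have last vowel 'o' yet inflect differently (gofemaron, ragozzozar), so the last vowel is not what conditions the rule; the final letter is.
"zolodgun" ends in -n. The one such stem in the data (femaron → gofemaron) adds the prefix go-, so the same rule applies.
The other pattern: stems ending in -d or -z add -ar.
So zolodgun → gozolodgun.

gozolodgun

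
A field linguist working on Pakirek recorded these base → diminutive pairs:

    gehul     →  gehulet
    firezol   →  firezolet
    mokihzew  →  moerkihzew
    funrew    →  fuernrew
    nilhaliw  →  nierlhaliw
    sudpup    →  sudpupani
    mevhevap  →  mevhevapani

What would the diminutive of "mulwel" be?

gehul and sudpup both have last vowel 'u' yet inflect differently (gehulet, sudpupani), so the last vowel is not what conditions the rule; the final letter is.
"mulwel" ends in -l. The stems ending in -l (gehul → gehulet, firezol → firezolet) add -et.
The other patterns: stems ending in -w insert -er- after the first vowel; stems ending in -p add -ani.
So mulwel → mulwelet.

mulwelet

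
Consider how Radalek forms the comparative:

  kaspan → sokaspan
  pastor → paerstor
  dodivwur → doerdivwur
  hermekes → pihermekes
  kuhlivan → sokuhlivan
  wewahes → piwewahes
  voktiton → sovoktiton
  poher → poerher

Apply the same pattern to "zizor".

"zizor" ends in -r. The stems ending in -r (pastor → paerstor, dodivwur → doerdivwur, poher → poerher) insert -er- after the first vowel.
So zizor → zierzor.

zierzor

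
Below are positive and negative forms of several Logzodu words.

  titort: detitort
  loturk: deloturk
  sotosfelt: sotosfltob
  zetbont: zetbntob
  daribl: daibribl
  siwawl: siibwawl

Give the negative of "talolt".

titort and sotosfelt both end in -t yet inflect differently (detitort, sotosfltob), so the final letter is not what conditions the rule; the second-to-last letter is.
"talolt" has second-to-last letter 'l'. The one such stem in the data (sotosfelt → sotosfltob) deletes the last vowel and adds -ob (as does zetbont), so the same rule applies.
So talolt → talltob.

talltob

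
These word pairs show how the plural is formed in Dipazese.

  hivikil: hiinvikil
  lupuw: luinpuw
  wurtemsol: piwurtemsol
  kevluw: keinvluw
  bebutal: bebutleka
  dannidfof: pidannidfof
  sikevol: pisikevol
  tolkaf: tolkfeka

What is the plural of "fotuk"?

dannidfof and tolkaf both end in -f yet inflect differently (pidannidfof, tolkfeka), so the final letter is not what conditions the rule; the last vowel is.
"fotuk" has last vowel 'u'. The stems whose last vowel is 'u' (lupuw → luinpuw, kevluw → keinvluw) insert -in- after the first vowel.
So fotuk → fointuk.

fointuk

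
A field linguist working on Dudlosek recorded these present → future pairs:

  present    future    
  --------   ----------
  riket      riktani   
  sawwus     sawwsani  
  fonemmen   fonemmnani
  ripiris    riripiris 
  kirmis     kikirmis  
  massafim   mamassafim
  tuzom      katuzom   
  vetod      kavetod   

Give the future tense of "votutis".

sawwus and ripiris both end in -s yet inflect differently (sawwsani, riripiris), so the final letter is not what conditions the rule; the last vowel is.
"votutis" has last vowel 'i'. The stems whose last vowel is 'i' (ripiris → riripiris, kirmis → kikirmis, massafim → mamassafim) repeat the first consonant+vowel as a prefix.
The other patterns: stems whose last vowel is 'e' or 'u' delete the last vowel and add -ani; stems whose last vowel is 'o' add the prefix ka-.
So votutis → vovotutis.

vovotutis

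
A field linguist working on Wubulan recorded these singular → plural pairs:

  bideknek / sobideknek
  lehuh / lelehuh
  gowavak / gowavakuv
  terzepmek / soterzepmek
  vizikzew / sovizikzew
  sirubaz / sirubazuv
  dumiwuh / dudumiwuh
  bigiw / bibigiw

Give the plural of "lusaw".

lusawuv

vizikzew and bigiw both end in -w yet inflect differently (sovizikzew, bibigiw), so the final letter is not what conditions the rule; the last vowel is.
"lusaw" has last vowel 'a'. The stems whose last vowel is 'a' (gowavak → gowavakuv, sirubaz → sirubazuv) add -uv.
So lusaw → lusawuv.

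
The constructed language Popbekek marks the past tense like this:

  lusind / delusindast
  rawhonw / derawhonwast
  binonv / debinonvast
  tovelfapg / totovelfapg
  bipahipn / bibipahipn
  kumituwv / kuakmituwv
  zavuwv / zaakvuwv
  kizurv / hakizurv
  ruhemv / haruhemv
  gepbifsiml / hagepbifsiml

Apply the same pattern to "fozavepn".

fofozavepn

binonv and kumituwv both end in -v yet inflect differently (debinonvast, kuakmituwv), so the final letter is not what conditions the rule; the second-to-last letter is.
"fozavepn" has second-to-last letter 'p'. The stems whose second-to-last letter is 'p' (tovelfapg → totovelfapg, bipahipn → bibipahipn) repeat the first consonant+vowel as a prefix.
The other patterns: stems whose second-to-last letter is 'n' add de- … -ast around the stem; stems whose second-to-last letter is 'w' insert -ak- after the first vowel; stems whose second-to-last letter is 'm' or 'r' add the prefix ha-.
So fozavepn → fofozavepn.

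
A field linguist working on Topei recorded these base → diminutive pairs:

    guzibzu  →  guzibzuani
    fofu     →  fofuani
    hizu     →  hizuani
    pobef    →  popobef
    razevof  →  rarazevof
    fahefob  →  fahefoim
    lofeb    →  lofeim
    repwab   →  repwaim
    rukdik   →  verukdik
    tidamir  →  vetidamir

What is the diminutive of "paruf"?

razevof and fahefob both have last vowel 'o' yet inflect differently (rarazevof, fahefoim), so the last vowel is not what conditions the rule; the final letter is.
"paruf" ends in -f. The stems ending in -f (pobef → popobef, razevof → rarazevof) repeat the first consonant+vowel as a prefix.
So paruf → paparuf.

paparuf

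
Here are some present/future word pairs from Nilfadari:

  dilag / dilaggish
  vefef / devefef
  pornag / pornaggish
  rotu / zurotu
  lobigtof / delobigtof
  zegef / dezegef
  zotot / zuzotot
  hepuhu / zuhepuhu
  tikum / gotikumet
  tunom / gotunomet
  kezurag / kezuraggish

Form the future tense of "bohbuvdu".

"bohbuvdu" ends in -u. The stems ending in -u (rotu → zurotu, hepuhu → zuhepuhu) add the prefix zu-.
The other patterns: stems ending in -g double the final consonant and add -ish; stems ending in -m add go- … -et around the stem; stems ending in -f add the prefix de-.
So bohbuvdu → zubohbuvdu.

zubohbuvdu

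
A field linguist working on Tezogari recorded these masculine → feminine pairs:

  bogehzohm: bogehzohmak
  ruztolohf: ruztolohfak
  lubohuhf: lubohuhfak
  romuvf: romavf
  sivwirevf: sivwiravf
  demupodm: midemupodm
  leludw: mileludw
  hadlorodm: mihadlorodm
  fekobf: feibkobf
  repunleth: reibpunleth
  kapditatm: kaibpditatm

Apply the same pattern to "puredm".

mipuredm

ruztolohf and romuvf both end in -f yet inflect differently (ruztolohfak, romavf), so the final letter is not what conditions the rule; the second-to-last letter is.
"puredm" has second-to-last letter 'd'. The stems whose second-to-last letter is 'd' (demupodm → midemupodm, leludw → mileludw, hadlorodm → mihadlorodm) add the prefix mi-.
The other patterns: stems whose second-to-last letter is 'h' add -ak; stems whose second-to-last letter is 'v' change the last vowel to 'a'; stems whose second-to-last letter is 'b' or 't' insert -ib- after the first vowel.
So puredm → mipuredm.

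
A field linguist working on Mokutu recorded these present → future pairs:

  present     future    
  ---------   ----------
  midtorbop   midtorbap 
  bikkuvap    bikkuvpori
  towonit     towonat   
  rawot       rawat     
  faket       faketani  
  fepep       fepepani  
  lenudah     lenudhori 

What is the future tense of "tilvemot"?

"tilvemot" has last vowel 'o'. The stems whose last vowel is 'o' (midtorbop → midtorbap, rawot → rawat) change the last vowel to 'a'.
The other patterns: stems whose last vowel is 'a' delete the last vowel and add -ori; stems whose last vowel is 'e' add -ani.
So tilvemot → tilvemat.

tilvemat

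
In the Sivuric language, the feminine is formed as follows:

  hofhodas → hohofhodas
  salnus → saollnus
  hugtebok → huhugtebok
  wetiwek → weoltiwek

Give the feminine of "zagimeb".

zaolgimeb

hofhodas and salnus both end in -s yet inflect differently (hohofhodas, saollnus), so the final letter is not what conditions the rule; the last vowel is.
"zagimeb" has last vowel 'e'. The one such stem in the data (wetiwek → weoltiwek) inserts -ol- after the first vowel (as does salnus), so the same rule applies.
The other pattern: stems whose last vowel is 'a' or 'o' repeat the first consonant+vowel as a prefix.
So zagimeb → zaolgimeb.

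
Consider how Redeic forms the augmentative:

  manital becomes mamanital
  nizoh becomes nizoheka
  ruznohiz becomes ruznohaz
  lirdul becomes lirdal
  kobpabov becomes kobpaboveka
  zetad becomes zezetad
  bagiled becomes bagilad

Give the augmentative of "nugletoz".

manital and lirdul both end in -l yet inflect differently (mamanital, lirdal), so the final letter is not what conditions the rule; the last vowel is.
"nugletoz" has last vowel 'o'. The stems whose last vowel is 'o' (nizoh → nizoheka, kobpabov → kobpaboveka) add -eka.
The other patterns: stems whose last vowel is 'a' repeat the first consonant+vowel as a prefix; stems whose last vowel is 'e', 'i' or 'u' change the last vowel to 'a'.
So nugletoz → nugletozeka.

nugletozeka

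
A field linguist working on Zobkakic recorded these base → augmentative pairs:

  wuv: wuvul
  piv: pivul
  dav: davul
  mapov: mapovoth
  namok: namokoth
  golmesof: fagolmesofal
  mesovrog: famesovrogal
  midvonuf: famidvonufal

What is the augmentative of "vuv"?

"vuv" has 1 vowel. The stems with 1 vowel (wuv → wuvul, piv → pivul, dav → davul) add -ul.
So vuv → vuvul.

vuvul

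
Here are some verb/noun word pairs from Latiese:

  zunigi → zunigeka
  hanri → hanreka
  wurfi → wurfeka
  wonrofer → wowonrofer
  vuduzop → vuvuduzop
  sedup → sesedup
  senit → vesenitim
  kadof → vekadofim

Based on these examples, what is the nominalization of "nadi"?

zunigi and senit both have last vowel 'i' yet inflect differently (zunigeka, vesenitim), so the last vowel is not what conditions the rule; the final letter is.
"nadi" ends in -i. The stems ending in -i (zunigi → zunigeka, hanri → hanreka, wurfi → wurfeka) drop the final letter and add -eka.
So nadi → nadeka.

nadeka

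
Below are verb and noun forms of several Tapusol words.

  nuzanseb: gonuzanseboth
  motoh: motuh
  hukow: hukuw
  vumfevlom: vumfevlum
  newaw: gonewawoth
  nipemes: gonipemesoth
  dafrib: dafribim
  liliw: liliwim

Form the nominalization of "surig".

surigim

"surig" has last vowel 'i'. The stems whose last vowel is 'i' (dafrib → dafribim, liliw → liliwim) add -im.
The other patterns: stems whose last vowel is 'o' change the last vowel to 'u'; stems whose last vowel is 'a' or 'e' add go- … -oth around the stem.
So surig → surigim.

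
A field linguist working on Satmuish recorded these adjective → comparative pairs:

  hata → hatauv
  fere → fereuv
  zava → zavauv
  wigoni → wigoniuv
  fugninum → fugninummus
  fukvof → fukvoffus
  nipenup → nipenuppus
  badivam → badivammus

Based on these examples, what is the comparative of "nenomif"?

hata and badivam both have last vowel 'a' yet inflect differently (hatauv, badivammus), so the last vowel is not what conditions the rule; whether the stem ends in a vowel or a consonant is.
"nenomif" ends in a consonant. The stems ending in a consonant (fugninum → fugninummus, fukvof → fukvoffus, nipenup → nipenuppus) double the final consonant and add -us.
So nenomif → nenomiffus.

nenomiffus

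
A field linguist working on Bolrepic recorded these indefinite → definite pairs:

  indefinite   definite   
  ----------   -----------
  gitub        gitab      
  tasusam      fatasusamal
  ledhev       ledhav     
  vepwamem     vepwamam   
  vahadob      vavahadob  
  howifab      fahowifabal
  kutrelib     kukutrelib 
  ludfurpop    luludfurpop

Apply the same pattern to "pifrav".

fapifraval

howifab and kutrelib both end in -b yet inflect differently (fahowifabal, kukutrelib), so the final letter is not what conditions the rule; the last vowel is.
"pifrav" has last vowel 'a'. The stems whose last vowel is 'a' (howifab → fahowifabal, tasusam → fatasusamal) add fa- … -al around the stem.
The other patterns: stems whose last vowel is 'i' or 'o' repeat the first consonant+vowel as a prefix; stems whose last vowel is 'e' or 'u' change the last vowel to 'a'.
So pifrav → fapifraval.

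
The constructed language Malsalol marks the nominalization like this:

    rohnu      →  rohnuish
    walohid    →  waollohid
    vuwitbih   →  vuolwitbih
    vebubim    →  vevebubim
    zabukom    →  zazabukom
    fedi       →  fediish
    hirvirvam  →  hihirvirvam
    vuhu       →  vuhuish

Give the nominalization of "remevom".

reremevom

"remevom" ends in -m. The stems ending in -m (hirvirvam → hihirvirvam, vebubim → vevebubim, zabukom → zazabukom) repeat the first consonant+vowel as a prefix.
So remevom → reremevom.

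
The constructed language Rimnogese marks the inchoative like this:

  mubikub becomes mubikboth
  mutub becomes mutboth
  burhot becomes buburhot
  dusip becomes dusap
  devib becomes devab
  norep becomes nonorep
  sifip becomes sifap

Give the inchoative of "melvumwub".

mubikub and devib both end in -b yet inflect differently (mubikboth, devab), so the final letter is not what conditions the rule; the last vowel is.
"melvumwub" has last vowel 'u'. The stems whose last vowel is 'u' (mubikub → mubikboth, mutub → mutboth) delete the last vowel and add -oth.
So melvumwub → melvumwboth.

melvumwboth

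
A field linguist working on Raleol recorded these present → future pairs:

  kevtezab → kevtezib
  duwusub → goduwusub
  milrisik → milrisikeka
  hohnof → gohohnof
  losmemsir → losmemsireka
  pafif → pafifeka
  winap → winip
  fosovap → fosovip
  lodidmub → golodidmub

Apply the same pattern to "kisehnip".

kevtezab and duwusub both end in -b yet inflect differently (kevtezib, goduwusub), so the final letter is not what conditions the rule; the last vowel is.
"kisehnip" has last vowel 'i'. The stems whose last vowel is 'i' (pafif → pafifeka, milrisik → milrisikeka, losmemsir → losmemsireka) add -eka.
The other patterns: stems whose last vowel is 'a' change the last vowel to 'i'; stems whose last vowel is 'o' or 'u' add the prefix go-.
So kisehnip → kisehnipeka.

kisehnipeka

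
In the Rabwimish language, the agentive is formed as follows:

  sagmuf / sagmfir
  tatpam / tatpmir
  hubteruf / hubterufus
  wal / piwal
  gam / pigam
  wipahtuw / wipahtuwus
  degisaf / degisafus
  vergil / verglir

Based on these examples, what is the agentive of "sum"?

pisum

gam and tatpam both end in -m yet inflect differently (pigam, tatpmir), so the final letter is not what conditions the rule; the number of vowels is.
"sum" has 1 vowel. The stems with 1 vowel (gam → pigam, wal → piwal) add the prefix pi-.
The other patterns: stems with 2 vowels delete the last vowel and add -ir; stems with 3 vowels add -us.
So sum → pisum.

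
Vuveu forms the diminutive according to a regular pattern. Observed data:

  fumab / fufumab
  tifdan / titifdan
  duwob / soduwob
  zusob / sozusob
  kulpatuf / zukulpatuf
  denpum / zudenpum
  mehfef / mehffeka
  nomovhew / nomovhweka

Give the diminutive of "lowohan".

fumab and duwob both end in -b yet inflect differently (fufumab, soduwob), so the final letter is not what conditions the rule; the last vowel is.
"lowohan" has last vowel 'a'. The stems whose last vowel is 'a' (fumab → fufumab, tifdan → titifdan) repeat the first consonant+vowel as a prefix.
So lowohan → lolowohan.

lolowohan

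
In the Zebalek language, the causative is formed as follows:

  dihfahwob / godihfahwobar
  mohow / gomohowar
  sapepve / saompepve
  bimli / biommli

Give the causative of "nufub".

gonufubar

sapepve and dihfahwob both have 3 vowels yet inflect differently (saompepve, godihfahwobar), so the number of vowels is not what conditions the rule; whether the stem ends in a vowel or a consonant is.
"nufub" ends in a consonant. The stems ending in a consonant (dihfahwob → godihfahwobar, mohow → gomohowar) add go- … -ar around the stem.
So nufub → gonufubar.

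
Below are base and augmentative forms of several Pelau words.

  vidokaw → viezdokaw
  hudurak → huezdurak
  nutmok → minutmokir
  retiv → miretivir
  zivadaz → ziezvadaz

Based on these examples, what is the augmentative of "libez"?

milibezir

hudurak and nutmok both end in -k yet inflect differently (huezdurak, minutmokir), so the final letter is not what conditions the rule; the number of vowels is.
"libez" has 2 vowels. The stems with 2 vowels (nutmok → minutmokir, retiv → miretivir) add mi- … -ir around the stem.
So libez → milibezir.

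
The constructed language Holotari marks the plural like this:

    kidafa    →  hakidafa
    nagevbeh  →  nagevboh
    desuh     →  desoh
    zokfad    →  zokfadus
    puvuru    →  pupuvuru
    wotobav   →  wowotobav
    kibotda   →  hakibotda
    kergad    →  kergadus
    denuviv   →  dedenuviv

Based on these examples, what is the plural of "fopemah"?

fopemoh

kibotda and zokfad both have last vowel 'a' yet inflect differently (hakibotda, zokfadus), so the last vowel is not what conditions the rule; the final letter is.
"fopemah" ends in -h. The stems ending in -h (nagevbeh → nagevboh, desuh → desoh) change the last vowel to 'o'.
The other patterns: stems ending in -a add the prefix ha-; stems ending in -d add -us; stems ending in -u or -v repeat the first consonant+vowel as a prefix.
So fopemah → fopemoh.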